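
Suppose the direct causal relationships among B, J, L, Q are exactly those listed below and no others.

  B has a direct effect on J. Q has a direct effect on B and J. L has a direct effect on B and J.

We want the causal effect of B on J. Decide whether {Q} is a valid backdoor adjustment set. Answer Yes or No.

Backdoor paths from B to J (paths whose first edge points into B):
  P1: B <- Q -> J
  P2: B <- L -> J
Condition 1 (no descendant of B in the set): holds — descendants of B are {J}; none are in {Q}.
Condition 2 (every backdoor path blocked by {Q}):
  P1: blocked at fork node Q ∈ conditioning set.
  P2: open — no interior node is in the conditioning set.
{Q} does not satisfy the backdoor criterion.

No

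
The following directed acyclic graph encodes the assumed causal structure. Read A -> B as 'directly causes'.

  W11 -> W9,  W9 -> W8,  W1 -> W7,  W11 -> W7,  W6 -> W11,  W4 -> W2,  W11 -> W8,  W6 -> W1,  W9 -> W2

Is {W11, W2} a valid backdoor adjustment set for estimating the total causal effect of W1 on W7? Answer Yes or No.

Backdoor paths from W1 to W7 (paths whose first edge points into W1):
  P1: W1 <- W6 -> W11 -> W7
Condition 1 (no descendant of W1 in the set): holds — descendants of W1 are {W7}; none are in {W11, W2}.
Condition 2 (every backdoor path blocked by {W11, W2}):
  P1: blocked at chain node W11 ∈ conditioning set.
{W11, W2} satisfies the backdoor criterion.

Yes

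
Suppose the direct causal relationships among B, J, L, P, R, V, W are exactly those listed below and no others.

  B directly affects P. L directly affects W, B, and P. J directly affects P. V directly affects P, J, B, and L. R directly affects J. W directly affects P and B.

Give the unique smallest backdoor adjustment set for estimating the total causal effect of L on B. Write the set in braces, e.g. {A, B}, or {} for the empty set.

Variables eligible for adjustment (non-descendants of L, excluding L and B): {J, R, V}.
Backdoor paths from L to B:
  P1: L <- V -> B
  P2: L <- V -> J -> P <- W -> B
  P3: L <- V -> J -> P <- B
  P4: L <- V -> P <- W -> B
  P5: L <- V -> P <- B
The empty set is not sufficient: P1 (L <- V -> B) has no collider blocking it and no conditioned non-collider, so it is open.
Try {V}:
  P1: blocked at fork node V ∈ conditioning set.
  P2: blocked at fork node V ∈ conditioning set.
  P3: blocked at fork node V ∈ conditioning set.
  P4: blocked at fork node V ∈ conditioning set.
  P5: blocked at fork node V ∈ conditioning set.
{V} contains no descendant of L and blocks every backdoor path.
No other singleton works — e.g. {R} leaves P1 open — so {V} is the unique smallest valid adjustment set.

{V}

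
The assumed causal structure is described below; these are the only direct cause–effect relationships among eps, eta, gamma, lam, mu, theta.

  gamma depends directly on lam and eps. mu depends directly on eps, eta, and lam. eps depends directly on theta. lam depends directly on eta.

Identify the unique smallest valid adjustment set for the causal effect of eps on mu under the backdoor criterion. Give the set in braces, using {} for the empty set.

Variables eligible for adjustment (non-descendants of eps, excluding eps and mu): {eta, lam, theta}.
Backdoor paths from eps to mu:
  (none)
With no backdoor paths the empty set already satisfies the criterion, and it is trivially minimal.

{}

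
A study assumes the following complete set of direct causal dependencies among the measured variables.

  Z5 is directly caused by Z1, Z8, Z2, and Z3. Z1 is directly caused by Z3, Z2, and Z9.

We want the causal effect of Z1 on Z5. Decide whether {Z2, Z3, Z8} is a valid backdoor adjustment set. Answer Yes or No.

Backdoor paths from Z1 to Z5 (paths whose first edge points into Z1):
  P1: Z1 <- Z2 -> Z5
  P2: Z1 <- Z3 -> Z5
Condition 1 (no descendant of Z1 in the set): holds — descendants of Z1 are {Z5}; none are in {Z2, Z3, Z8}.
Condition 2 (every backdoor path blocked by {Z2, Z3, Z8}):
  P1: blocked at fork node Z2 ∈ conditioning set.
  P2: blocked at fork node Z3 ∈ conditioning set.
{Z2, Z3, Z8} satisfies the backdoor criterion.

Yes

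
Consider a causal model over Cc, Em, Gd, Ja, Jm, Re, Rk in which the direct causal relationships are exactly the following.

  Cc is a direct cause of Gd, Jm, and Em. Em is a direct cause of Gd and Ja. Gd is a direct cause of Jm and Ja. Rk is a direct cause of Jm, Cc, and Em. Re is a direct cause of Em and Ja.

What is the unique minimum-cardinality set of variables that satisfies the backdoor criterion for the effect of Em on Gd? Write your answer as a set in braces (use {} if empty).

{Cc}

Variables eligible for adjustment (non-descendants of Em, excluding Em and Gd): {Cc, Re, Rk}.
Backdoor paths from Em to Gd:
  P1: Em <- Re -> Ja <- Gd
  P2: Em <- Rk -> Cc -> Gd
  P3: Em <- Rk -> Cc -> Jm <- Gd
  P4: Em <- Rk -> Jm <- Cc -> Gd
  P5: Em <- Rk -> Jm <- Gd
  P6: Em <- Cc <- Rk -> Jm <- Gd
  P7: Em <- Cc -> Gd
  P8: Em <- Cc -> Jm <- Gd
The empty set is not sufficient: P2 (Em <- Rk -> Cc -> Gd) has no collider blocking it and no conditioned non-collider, so it is open.
Try {Cc}:
  P1: blocked at collider Ja (neither it nor any descendant is in the conditioning set).
  P2: blocked at chain node Cc ∈ conditioning set.
  P3: blocked at chain node Cc ∈ conditioning set.
  P4: blocked at collider Jm (neither it nor any descendant is in the conditioning set).
  P5: blocked at collider Jm (neither it nor any descendant is in the conditioning set).
  P6: blocked at chain node Cc ∈ conditioning set.
  P7: blocked at fork node Cc ∈ conditioning set.
  P8: blocked at fork node Cc ∈ conditioning set.
{Cc} contains no descendant of Em and blocks every backdoor path.
No other singleton works — e.g. {Re} leaves P2 open — so {Cc} is the unique smallest valid adjustment set.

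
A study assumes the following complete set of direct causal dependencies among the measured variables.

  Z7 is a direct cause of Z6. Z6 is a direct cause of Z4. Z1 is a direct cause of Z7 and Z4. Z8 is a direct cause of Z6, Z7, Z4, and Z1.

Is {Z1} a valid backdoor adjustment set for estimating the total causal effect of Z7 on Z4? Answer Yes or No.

No

Backdoor paths from Z7 to Z4 (paths whose first edge points into Z7):
  P1: Z7 <- Z8 -> Z1 -> Z4
  P2: Z7 <- Z8 -> Z6 -> Z4
  P3: Z7 <- Z8 -> Z4
  P4: Z7 <- Z1 <- Z8 -> Z6 -> Z4
  P5: Z7 <- Z1 <- Z8 -> Z4
  P6: Z7 <- Z1 -> Z4
Condition 1 (no descendant of Z7 in the set): holds — descendants of Z7 are {Z4, Z6}; none are in {Z1}.
Condition 2 (every backdoor path blocked by {Z1}):
  P1: blocked at chain node Z1 ∈ conditioning set.
  P2: open — no interior node is in the conditioning set.
  P3: open — no interior node is in the conditioning set.
  P4: blocked at chain node Z1 ∈ conditioning set.
  P5: blocked at chain node Z1 ∈ conditioning set.
  P6: blocked at fork node Z1 ∈ conditioning set.
{Z1} does not satisfy the backdoor criterion.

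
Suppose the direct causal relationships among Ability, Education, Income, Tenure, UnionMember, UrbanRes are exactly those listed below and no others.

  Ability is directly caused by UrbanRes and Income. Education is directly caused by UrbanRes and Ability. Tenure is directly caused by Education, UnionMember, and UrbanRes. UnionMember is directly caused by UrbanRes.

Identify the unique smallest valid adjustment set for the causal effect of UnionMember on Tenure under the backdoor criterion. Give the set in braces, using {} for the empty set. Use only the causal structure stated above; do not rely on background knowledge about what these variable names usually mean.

Variables eligible for adjustment (non-descendants of UnionMember, excluding UnionMember and Tenure): {Ability, Education, Income, UrbanRes}.
Backdoor paths from UnionMember to Tenure:
  P1: UnionMember <- UrbanRes -> Ability -> Education -> Tenure
  P2: UnionMember <- UrbanRes -> Education -> Tenure
  P3: UnionMember <- UrbanRes -> Tenure
The empty set is not sufficient: P1 (UnionMember <- UrbanRes -> Ability -> Education -> Tenure) has no collider blocking it and no conditioned non-collider, so it is open.
Try {UrbanRes}:
  P1: blocked at fork node UrbanRes ∈ conditioning set.
  P2: blocked at fork node UrbanRes ∈ conditioning set.
  P3: blocked at fork node UrbanRes ∈ conditioning set.
{UrbanRes} contains no descendant of UnionMember and blocks every backdoor path.
No other singleton works — e.g. {Income} leaves P1 open — so {UrbanRes} is the unique smallest valid adjustment set.

{UrbanRes}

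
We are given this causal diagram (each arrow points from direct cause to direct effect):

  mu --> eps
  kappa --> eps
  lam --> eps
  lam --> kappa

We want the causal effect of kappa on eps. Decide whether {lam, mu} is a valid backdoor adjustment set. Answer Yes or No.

Yes

Backdoor paths from kappa to eps (paths whose first edge points into kappa):
  P1: kappa <- lam -> eps
Condition 1 (no descendant of kappa in the set): holds — descendants of kappa are {eps}; none are in {lam, mu}.
Condition 2 (every backdoor path blocked by {lam, mu}):
  P1: blocked at fork node lam ∈ conditioning set.
{lam, mu} satisfies the backdoor criterion.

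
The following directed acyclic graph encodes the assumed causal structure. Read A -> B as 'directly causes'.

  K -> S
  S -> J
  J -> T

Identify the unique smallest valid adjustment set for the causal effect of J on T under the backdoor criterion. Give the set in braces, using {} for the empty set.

{}

Variables eligible for adjustment (non-descendants of J, excluding J and T): {K, S}.
Backdoor paths from J to T:
  (none)
With no backdoor paths the empty set already satisfies the criterion, and it is trivially minimal.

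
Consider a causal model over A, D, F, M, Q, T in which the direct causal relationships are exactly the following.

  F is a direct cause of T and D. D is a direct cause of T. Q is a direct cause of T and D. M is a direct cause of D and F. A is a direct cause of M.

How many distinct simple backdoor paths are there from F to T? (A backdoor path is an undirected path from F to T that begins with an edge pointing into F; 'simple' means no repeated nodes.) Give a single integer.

A backdoor path from F to T is any simple undirected path whose first edge points into F (i.e. leaves F via a parent).
Parents of F: {M}.
Enumerating:
  P1: F <- M -> D <- Q -> T
  P2: F <- M -> D -> T
That exhausts the simple backdoor paths. Count: 2.

2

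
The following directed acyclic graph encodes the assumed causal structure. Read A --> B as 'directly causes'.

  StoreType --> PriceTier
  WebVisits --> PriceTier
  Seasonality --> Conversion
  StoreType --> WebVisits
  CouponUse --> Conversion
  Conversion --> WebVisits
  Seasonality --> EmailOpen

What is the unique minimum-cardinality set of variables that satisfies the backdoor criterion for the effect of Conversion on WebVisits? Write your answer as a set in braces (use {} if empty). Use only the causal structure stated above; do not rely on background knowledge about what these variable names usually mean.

Variables eligible for adjustment (non-descendants of Conversion, excluding Conversion and WebVisits): {CouponUse, EmailOpen, Seasonality, StoreType}.
Backdoor paths from Conversion to WebVisits:
  (none)
With no backdoor paths the empty set already satisfies the criterion, and it is trivially minimal.

{}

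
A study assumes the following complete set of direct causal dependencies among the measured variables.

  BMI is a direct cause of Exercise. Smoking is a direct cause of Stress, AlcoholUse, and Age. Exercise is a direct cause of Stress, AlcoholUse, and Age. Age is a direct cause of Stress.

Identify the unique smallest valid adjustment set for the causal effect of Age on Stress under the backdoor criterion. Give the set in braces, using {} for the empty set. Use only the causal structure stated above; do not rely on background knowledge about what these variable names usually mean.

Variables eligible for adjustment (non-descendants of Age, excluding Age and Stress): {AlcoholUse, BMI, Exercise, Smoking}.
Backdoor paths from Age to Stress:
  P1: Age <- Smoking -> Stress
  P2: Age <- Smoking -> AlcoholUse <- Exercise -> Stress
  P3: Age <- Exercise -> Stress
  P4: Age <- Exercise -> AlcoholUse <- Smoking -> Stress
The empty set is not sufficient: P1 (Age <- Smoking -> Stress) has no collider blocking it and no conditioned non-collider, so it is open.
Try {Exercise, Smoking}:
  P1: blocked at fork node Smoking ∈ conditioning set.
  P2: blocked at fork node Smoking ∈ conditioning set.
  P3: blocked at fork node Exercise ∈ conditioning set.
  P4: blocked at fork node Exercise ∈ conditioning set.
{Exercise, Smoking} contains no descendant of Age and blocks every backdoor path.
Every element of {Exercise, Smoking} is needed (dropping Exercise leaves P3 open; dropping Smoking leaves P1 open), so no proper subset is valid.
Among all size-2 subsets of the eligible variables, only {Exercise, Smoking} blocks every backdoor path, so it is the unique smallest valid adjustment set.

{Exercise, Smoking}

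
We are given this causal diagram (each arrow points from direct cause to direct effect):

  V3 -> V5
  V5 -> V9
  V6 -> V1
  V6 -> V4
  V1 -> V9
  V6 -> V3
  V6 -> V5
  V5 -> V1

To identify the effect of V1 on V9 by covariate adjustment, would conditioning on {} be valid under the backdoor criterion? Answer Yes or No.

Backdoor paths from V1 to V9 (paths whose first edge points into V1):
  P1: V1 <- V6 -> V3 -> V5 -> V9
  P2: V1 <- V6 -> V5 -> V9
  P3: V1 <- V5 -> V9
Condition 1 (no descendant of V1 in the set): holds — descendants of V1 are {V9}; none are in {}.
Condition 2 (every backdoor path blocked by {}):
  P1: open — no interior node is in the conditioning set.
  P2: open — no interior node is in the conditioning set.
  P3: open — no interior node is in the conditioning set.
{} does not satisfy the backdoor criterion.

No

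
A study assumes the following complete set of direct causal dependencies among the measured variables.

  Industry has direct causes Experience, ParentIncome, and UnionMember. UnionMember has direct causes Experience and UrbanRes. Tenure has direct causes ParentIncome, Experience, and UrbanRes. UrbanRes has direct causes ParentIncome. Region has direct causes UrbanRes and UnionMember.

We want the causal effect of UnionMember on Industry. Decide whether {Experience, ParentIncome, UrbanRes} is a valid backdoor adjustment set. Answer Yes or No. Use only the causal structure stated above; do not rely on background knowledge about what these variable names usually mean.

Yes

Backdoor paths from UnionMember to Industry (paths whose first edge points into UnionMember):
  P1: UnionMember <- Experience -> Industry
  P2: UnionMember <- Experience -> Tenure <- ParentIncome -> Industry
  P3: UnionMember <- Experience -> Tenure <- UrbanRes <- ParentIncome -> Industry
  P4: UnionMember <- UrbanRes <- ParentIncome -> Industry
  P5: UnionMember <- UrbanRes <- ParentIncome -> Tenure <- Experience -> Industry
  P6: UnionMember <- UrbanRes -> Tenure <- Experience -> Industry
  P7: UnionMember <- UrbanRes -> Tenure <- ParentIncome -> Industry
Condition 1 (no descendant of UnionMember in the set): holds — descendants of UnionMember are {Industry, Region}; none are in {Experience, ParentIncome, UrbanRes}.
Condition 2 (every backdoor path blocked by {Experience, ParentIncome, UrbanRes}):
  P1: blocked at fork node Experience ∈ conditioning set.
  P2: blocked at fork node Experience ∈ conditioning set.
  P3: blocked at fork node Experience ∈ conditioning set.
  P4: blocked at chain node UrbanRes ∈ conditioning set.
  P5: blocked at chain node UrbanRes ∈ conditioning set.
  P6: blocked at fork node UrbanRes ∈ conditioning set.
  P7: blocked at fork node UrbanRes ∈ conditioning set.
{Experience, ParentIncome, UrbanRes} satisfies the backdoor criterion.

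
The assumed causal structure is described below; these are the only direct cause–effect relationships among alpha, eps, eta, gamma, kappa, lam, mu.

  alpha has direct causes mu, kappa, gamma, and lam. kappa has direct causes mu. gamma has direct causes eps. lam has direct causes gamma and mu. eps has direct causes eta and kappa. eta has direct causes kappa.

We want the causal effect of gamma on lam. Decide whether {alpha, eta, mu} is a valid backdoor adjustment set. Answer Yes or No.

No

Backdoor paths from gamma to lam (paths whose first edge points into gamma):
  P1: gamma <- eps <- kappa <- mu -> lam
  P2: gamma <- eps <- kappa <- mu -> alpha <- lam
  P3: gamma <- eps <- kappa -> alpha <- mu -> lam
  P4: gamma <- eps <- kappa -> alpha <- lam
  P5: gamma <- eps <- eta <- kappa <- mu -> lam
  P6: gamma <- eps <- eta <- kappa <- mu -> alpha <- lam
  P7: gamma <- eps <- eta <- kappa -> alpha <- mu -> lam
  P8: gamma <- eps <- eta <- kappa -> alpha <- lam
Condition 1 (no descendant of gamma in the set): FAILS — alpha is a descendant of gamma.
Condition 2 (every backdoor path blocked by {alpha, eta, mu}):
  P1: blocked at fork node mu ∈ conditioning set.
  P2: blocked at fork node mu ∈ conditioning set.
  P3: blocked at fork node mu ∈ conditioning set.
  P4: open — collider(s) alpha are conditioned on (or have a conditioned descendant) and no non-collider on the path is in the set.
  P5: blocked at chain node eta ∈ conditioning set.
  P6: blocked at chain node eta ∈ conditioning set.
  P7: blocked at chain node eta ∈ conditioning set.
  P8: blocked at chain node eta ∈ conditioning set.
{alpha, eta, mu} does not satisfy the backdoor criterion.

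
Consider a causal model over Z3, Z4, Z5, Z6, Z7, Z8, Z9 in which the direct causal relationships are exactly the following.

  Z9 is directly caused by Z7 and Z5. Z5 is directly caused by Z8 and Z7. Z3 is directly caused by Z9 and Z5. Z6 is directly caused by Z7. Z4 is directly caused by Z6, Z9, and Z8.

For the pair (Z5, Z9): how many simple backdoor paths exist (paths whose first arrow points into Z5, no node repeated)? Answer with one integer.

4

A backdoor path from Z5 to Z9 is any simple undirected path whose first edge points into Z5 (i.e. leaves Z5 via a parent).
Parents of Z5: {Z7, Z8}.
Enumerating:
  P1: Z5 <- Z8 -> Z4 <- Z6 <- Z7 -> Z9
  P2: Z5 <- Z8 -> Z4 <- Z9
  P3: Z5 <- Z7 -> Z6 -> Z4 <- Z9
  P4: Z5 <- Z7 -> Z9
That exhausts the simple backdoor paths. Count: 4.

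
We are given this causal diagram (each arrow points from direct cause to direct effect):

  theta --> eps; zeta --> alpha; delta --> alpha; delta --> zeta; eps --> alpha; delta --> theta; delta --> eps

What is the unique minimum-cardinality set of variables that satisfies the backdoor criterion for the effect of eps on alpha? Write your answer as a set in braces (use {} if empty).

{delta}

Variables eligible for adjustment (non-descendants of eps, excluding eps and alpha): {delta, theta, zeta}.
Backdoor paths from eps to alpha:
  P1: eps <- delta -> zeta -> alpha
  P2: eps <- delta -> alpha
  P3: eps <- theta <- delta -> zeta -> alpha
  P4: eps <- theta <- delta -> alpha
The empty set is not sufficient: P1 (eps <- delta -> zeta -> alpha) has no collider blocking it and no conditioned non-collider, so it is open.
Try {delta}:
  P1: blocked at fork node delta ∈ conditioning set.
  P2: blocked at fork node delta ∈ conditioning set.
  P3: blocked at fork node delta ∈ conditioning set.
  P4: blocked at fork node delta ∈ conditioning set.
{delta} contains no descendant of eps and blocks every backdoor path.
No other singleton works — e.g. {theta} leaves P1 open — so {delta} is the unique smallest valid adjustment set.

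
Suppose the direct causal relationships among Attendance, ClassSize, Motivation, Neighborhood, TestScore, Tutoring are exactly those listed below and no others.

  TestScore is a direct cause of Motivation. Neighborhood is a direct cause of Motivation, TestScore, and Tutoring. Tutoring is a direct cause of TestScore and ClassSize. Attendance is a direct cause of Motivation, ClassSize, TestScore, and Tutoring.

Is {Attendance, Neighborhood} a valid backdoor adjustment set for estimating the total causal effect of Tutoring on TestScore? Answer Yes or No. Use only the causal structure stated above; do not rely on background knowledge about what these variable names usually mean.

Yes

Backdoor paths from Tutoring to TestScore (paths whose first edge points into Tutoring):
  P1: Tutoring <- Neighborhood -> TestScore
  P2: Tutoring <- Neighborhood -> Motivation <- Attendance -> TestScore
  P3: Tutoring <- Neighborhood -> Motivation <- TestScore
  P4: Tutoring <- Attendance -> TestScore
  P5: Tutoring <- Attendance -> Motivation <- Neighborhood -> TestScore
  P6: Tutoring <- Attendance -> Motivation <- TestScore
Condition 1 (no descendant of Tutoring in the set): holds — descendants of Tutoring are {ClassSize, Motivation, TestScore}; none are in {Attendance, Neighborhood}.
Condition 2 (every backdoor path blocked by {Attendance, Neighborhood}):
  P1: blocked at fork node Neighborhood ∈ conditioning set.
  P2: blocked at fork node Neighborhood ∈ conditioning set.
  P3: blocked at fork node Neighborhood ∈ conditioning set.
  P4: blocked at fork node Attendance ∈ conditioning set.
  P5: blocked at fork node Attendance ∈ conditioning set.
  P6: blocked at fork node Attendance ∈ conditioning set.
{Attendance, Neighborhood} satisfies the backdoor criterion.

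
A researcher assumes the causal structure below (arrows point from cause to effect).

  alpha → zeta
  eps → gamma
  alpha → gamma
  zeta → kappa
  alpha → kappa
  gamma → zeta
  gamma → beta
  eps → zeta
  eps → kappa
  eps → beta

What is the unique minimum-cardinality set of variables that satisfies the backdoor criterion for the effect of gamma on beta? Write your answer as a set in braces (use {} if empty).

{eps}

Variables eligible for adjustment (non-descendants of gamma, excluding gamma and beta): {alpha, eps}.
Backdoor paths from gamma to beta:
  P1: gamma <- eps -> beta
  P2: gamma <- alpha -> zeta <- eps -> beta
  P3: gamma <- alpha -> zeta -> kappa <- eps -> beta
  P4: gamma <- alpha -> kappa <- eps -> beta
  P5: gamma <- alpha -> kappa <- zeta <- eps -> beta
The empty set is not sufficient: P1 (gamma <- eps -> beta) has no collider blocking it and no conditioned non-collider, so it is open.
Try {eps}:
  P1: blocked at fork node eps ∈ conditioning set.
  P2: blocked at collider zeta (neither it nor any descendant is in the conditioning set).
  P3: blocked at collider kappa (neither it nor any descendant is in the conditioning set).
  P4: blocked at collider kappa (neither it nor any descendant is in the conditioning set).
  P5: blocked at collider kappa (neither it nor any descendant is in the conditioning set).
{eps} contains no descendant of gamma and blocks every backdoor path.
No other singleton works — e.g. {alpha} leaves P1 open — so {eps} is the unique smallest valid adjustment set.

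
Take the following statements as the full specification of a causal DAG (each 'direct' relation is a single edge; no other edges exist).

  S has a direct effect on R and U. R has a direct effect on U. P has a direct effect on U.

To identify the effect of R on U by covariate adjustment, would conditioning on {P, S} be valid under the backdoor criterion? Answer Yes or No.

Yes

Backdoor paths from R to U (paths whose first edge points into R):
  P1: R <- S -> U
Condition 1 (no descendant of R in the set): holds — descendants of R are {U}; none are in {P, S}.
Condition 2 (every backdoor path blocked by {P, S}):
  P1: blocked at fork node S ∈ conditioning set.
{P, S} satisfies the backdoor criterion.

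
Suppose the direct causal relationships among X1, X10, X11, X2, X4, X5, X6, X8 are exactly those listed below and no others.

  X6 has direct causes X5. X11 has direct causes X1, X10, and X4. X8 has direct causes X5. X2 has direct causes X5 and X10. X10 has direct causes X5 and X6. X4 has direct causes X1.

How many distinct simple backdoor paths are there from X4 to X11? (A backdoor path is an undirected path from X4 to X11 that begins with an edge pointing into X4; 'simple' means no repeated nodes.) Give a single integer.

A backdoor path from X4 to X11 is any simple undirected path whose first edge points into X4 (i.e. leaves X4 via a parent).
Parents of X4: {X1}.
Enumerating:
  P1: X4 <- X1 -> X11
That exhausts the simple backdoor paths. Count: 1.

1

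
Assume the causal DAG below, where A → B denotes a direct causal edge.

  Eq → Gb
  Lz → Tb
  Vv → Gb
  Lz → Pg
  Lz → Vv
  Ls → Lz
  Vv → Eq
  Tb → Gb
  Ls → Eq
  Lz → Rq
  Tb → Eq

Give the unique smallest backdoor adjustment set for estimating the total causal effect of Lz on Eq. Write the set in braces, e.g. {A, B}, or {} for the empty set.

{Ls}

Variables eligible for adjustment (non-descendants of Lz, excluding Lz and Eq): {Ls}.
Backdoor paths from Lz to Eq:
  P1: Lz <- Ls -> Eq
The empty set is not sufficient: P1 (Lz <- Ls -> Eq) has no collider blocking it and no conditioned non-collider, so it is open.
Try {Ls}:
  P1: blocked at fork node Ls ∈ conditioning set.
{Ls} contains no descendant of Lz and blocks every backdoor path.
{Ls} is the unique smallest valid adjustment set.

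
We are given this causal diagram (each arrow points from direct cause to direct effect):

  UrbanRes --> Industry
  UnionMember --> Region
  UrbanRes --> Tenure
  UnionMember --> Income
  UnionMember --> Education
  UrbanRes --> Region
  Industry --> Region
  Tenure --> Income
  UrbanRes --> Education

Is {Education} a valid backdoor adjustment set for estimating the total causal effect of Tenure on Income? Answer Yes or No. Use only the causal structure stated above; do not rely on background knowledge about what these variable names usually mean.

Backdoor paths from Tenure to Income (paths whose first edge points into Tenure):
  P1: Tenure <- UrbanRes -> Industry -> Region <- UnionMember -> Income
  P2: Tenure <- UrbanRes -> Region <- UnionMember -> Income
  P3: Tenure <- UrbanRes -> Education <- UnionMember -> Income
Condition 1 (no descendant of Tenure in the set): holds — descendants of Tenure are {Income}; none are in {Education}.
Condition 2 (every backdoor path blocked by {Education}):
  P1: blocked at collider Region (neither it nor any descendant is in the conditioning set).
  P2: blocked at collider Region (neither it nor any descendant is in the conditioning set).
  P3: open — collider(s) Education are conditioned on (or have a conditioned descendant) and no non-collider on the path is in the set.
{Education} does not satisfy the backdoor criterion.

No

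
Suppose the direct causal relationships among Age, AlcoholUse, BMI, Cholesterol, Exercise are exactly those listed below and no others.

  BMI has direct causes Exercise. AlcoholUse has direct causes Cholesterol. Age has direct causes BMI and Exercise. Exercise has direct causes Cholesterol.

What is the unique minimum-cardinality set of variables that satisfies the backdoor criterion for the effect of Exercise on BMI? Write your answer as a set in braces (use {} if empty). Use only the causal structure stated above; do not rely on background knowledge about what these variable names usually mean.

{}

Variables eligible for adjustment (non-descendants of Exercise, excluding Exercise and BMI): {AlcoholUse, Cholesterol}.
Backdoor paths from Exercise to BMI:
  (none)
With no backdoor paths the empty set already satisfies the criterion, and it is trivially minimal.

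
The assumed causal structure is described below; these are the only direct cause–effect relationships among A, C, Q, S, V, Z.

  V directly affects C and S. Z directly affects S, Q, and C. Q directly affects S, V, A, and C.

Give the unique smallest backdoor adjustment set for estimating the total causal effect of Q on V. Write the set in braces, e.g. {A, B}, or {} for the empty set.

{}

Variables eligible for adjustment (non-descendants of Q, excluding Q and V): {Z}.
Backdoor paths from Q to V:
  P1: Q <- Z -> C <- V
  P2: Q <- Z -> S <- V
Each backdoor path contains an unconditioned collider, so every path is already blocked with the empty conditioning set:
  P1: blocked at collider C (neither it nor any descendant is in the conditioning set).
  P2: blocked at collider S (neither it nor any descendant is in the conditioning set).
The empty set is therefore the unique smallest valid set.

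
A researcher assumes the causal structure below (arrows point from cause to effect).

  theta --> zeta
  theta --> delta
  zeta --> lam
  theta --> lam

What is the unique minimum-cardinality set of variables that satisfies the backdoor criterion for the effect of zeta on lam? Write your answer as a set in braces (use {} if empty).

Variables eligible for adjustment (non-descendants of zeta, excluding zeta and lam): {delta, theta}.
Backdoor paths from zeta to lam:
  P1: zeta <- theta -> lam
The empty set is not sufficient: P1 (zeta <- theta -> lam) has no collider blocking it and no conditioned non-collider, so it is open.
Try {theta}:
  P1: blocked at fork node theta ∈ conditioning set.
{theta} contains no descendant of zeta and blocks every backdoor path.
No other singleton works — e.g. {delta} leaves P1 open — so {theta} is the unique smallest valid adjustment set.

{theta}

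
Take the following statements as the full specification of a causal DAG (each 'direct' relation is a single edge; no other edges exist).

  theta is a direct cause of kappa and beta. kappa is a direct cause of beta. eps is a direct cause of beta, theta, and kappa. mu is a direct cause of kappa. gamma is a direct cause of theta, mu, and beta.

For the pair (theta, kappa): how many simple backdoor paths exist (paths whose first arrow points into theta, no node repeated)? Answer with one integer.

6

A backdoor path from theta to kappa is any simple undirected path whose first edge points into theta (i.e. leaves theta via a parent).
Parents of theta: {eps, gamma}.
Enumerating:
  P1: theta <- gamma -> mu -> kappa
  P2: theta <- gamma -> beta <- eps -> kappa
  P3: theta <- gamma -> beta <- kappa
  P4: theta <- eps -> kappa
  P5: theta <- eps -> beta <- gamma -> mu -> kappa
  P6: theta <- eps -> beta <- kappa
That exhausts the simple backdoor paths. Count: 6.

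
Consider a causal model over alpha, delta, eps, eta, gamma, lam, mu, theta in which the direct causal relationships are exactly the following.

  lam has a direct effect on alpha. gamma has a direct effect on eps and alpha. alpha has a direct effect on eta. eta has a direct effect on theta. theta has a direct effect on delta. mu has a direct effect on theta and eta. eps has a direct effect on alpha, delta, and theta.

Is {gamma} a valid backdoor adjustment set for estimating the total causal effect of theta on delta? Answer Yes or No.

Backdoor paths from theta to delta (paths whose first edge points into theta):
  P1: theta <- mu -> eta <- alpha <- gamma -> eps -> delta
  P2: theta <- mu -> eta <- alpha <- eps -> delta
  P3: theta <- eps -> delta
  P4: theta <- eta <- alpha <- gamma -> eps -> delta
  P5: theta <- eta <- alpha <- eps -> delta
Condition 1 (no descendant of theta in the set): holds — descendants of theta are {delta}; none are in {gamma}.
Condition 2 (every backdoor path blocked by {gamma}):
  P1: blocked at collider eta (neither it nor any descendant is in the conditioning set).
  P2: blocked at collider eta (neither it nor any descendant is in the conditioning set).
  P3: open — no interior node is in the conditioning set.
  P4: blocked at fork node gamma ∈ conditioning set.
  P5: open — no interior node is in the conditioning set.
{gamma} does not satisfy the backdoor criterion.

No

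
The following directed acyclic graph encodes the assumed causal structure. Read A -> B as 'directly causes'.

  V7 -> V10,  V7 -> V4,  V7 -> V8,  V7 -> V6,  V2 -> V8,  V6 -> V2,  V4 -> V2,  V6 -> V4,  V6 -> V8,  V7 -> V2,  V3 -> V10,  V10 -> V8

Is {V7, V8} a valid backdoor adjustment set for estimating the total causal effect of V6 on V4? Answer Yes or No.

Backdoor paths from V6 to V4 (paths whose first edge points into V6):
  P1: V6 <- V7 -> V4
  P2: V6 <- V7 -> V2 <- V4
  P3: V6 <- V7 -> V10 -> V8 <- V2 <- V4
  P4: V6 <- V7 -> V8 <- V2 <- V4
Condition 1 (no descendant of V6 in the set): FAILS — V8 is a descendant of V6.
Condition 2 (every backdoor path blocked by {V7, V8}):
  P1: blocked at fork node V7 ∈ conditioning set.
  P2: blocked at fork node V7 ∈ conditioning set.
  P3: blocked at fork node V7 ∈ conditioning set.
  P4: blocked at fork node V7 ∈ conditioning set.
{V7, V8} does not satisfy the backdoor criterion.

No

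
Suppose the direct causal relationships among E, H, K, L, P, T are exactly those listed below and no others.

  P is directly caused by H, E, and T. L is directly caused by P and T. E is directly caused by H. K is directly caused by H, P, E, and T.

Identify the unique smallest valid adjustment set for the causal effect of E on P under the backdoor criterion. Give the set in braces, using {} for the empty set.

{H}

Variables eligible for adjustment (non-descendants of E, excluding E and P): {H, T}.
Backdoor paths from E to P:
  P1: E <- H -> P
  P2: E <- H -> K <- T -> P
  P3: E <- H -> K <- T -> L <- P
  P4: E <- H -> K <- P
The empty set is not sufficient: P1 (E <- H -> P) has no collider blocking it and no conditioned non-collider, so it is open.
Try {H}:
  P1: blocked at fork node H ∈ conditioning set.
  P2: blocked at fork node H ∈ conditioning set.
  P3: blocked at fork node H ∈ conditioning set.
  P4: blocked at fork node H ∈ conditioning set.
{H} contains no descendant of E and blocks every backdoor path.
No other singleton works — e.g. {T} leaves P1 open — so {H} is the unique smallest valid adjustment set.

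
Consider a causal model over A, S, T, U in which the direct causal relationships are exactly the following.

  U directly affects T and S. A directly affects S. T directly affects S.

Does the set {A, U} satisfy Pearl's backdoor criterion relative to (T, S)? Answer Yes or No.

Yes

Backdoor paths from T to S (paths whose first edge points into T):
  P1: T <- U -> S
Condition 1 (no descendant of T in the set): holds — descendants of T are {S}; none are in {A, U}.
Condition 2 (every backdoor path blocked by {A, U}):
  P1: blocked at fork node U ∈ conditioning set.
{A, U} satisfies the backdoor criterion.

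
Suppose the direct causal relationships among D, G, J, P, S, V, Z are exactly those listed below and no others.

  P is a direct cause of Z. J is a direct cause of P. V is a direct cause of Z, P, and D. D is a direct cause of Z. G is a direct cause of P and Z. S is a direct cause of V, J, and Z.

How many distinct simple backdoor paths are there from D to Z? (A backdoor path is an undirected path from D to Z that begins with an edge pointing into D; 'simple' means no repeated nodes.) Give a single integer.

7

A backdoor path from D to Z is any simple undirected path whose first edge points into D (i.e. leaves D via a parent).
Parents of D: {V}.
Enumerating:
  P1: D <- V <- S -> J -> P <- G -> Z
  P2: D <- V <- S -> J -> P -> Z
  P3: D <- V <- S -> Z
  P4: D <- V -> P <- J <- S -> Z
  P5: D <- V -> P <- G -> Z
  P6: D <- V -> P -> Z
  P7: D <- V -> Z
That exhausts the simple backdoor paths. Count: 7.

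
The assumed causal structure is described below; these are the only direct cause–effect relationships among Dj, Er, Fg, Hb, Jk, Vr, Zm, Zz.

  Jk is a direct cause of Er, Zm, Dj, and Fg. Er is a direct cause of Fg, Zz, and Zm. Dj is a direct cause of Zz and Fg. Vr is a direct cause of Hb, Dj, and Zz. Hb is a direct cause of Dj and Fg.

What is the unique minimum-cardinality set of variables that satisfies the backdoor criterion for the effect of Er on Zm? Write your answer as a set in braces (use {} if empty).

Variables eligible for adjustment (non-descendants of Er, excluding Er and Zm): {Dj, Hb, Jk, Vr}.
Backdoor paths from Er to Zm:
  P1: Er <- Jk -> Zm
The empty set is not sufficient: P1 (Er <- Jk -> Zm) has no collider blocking it and no conditioned non-collider, so it is open.
Try {Jk}:
  P1: blocked at fork node Jk ∈ conditioning set.
{Jk} contains no descendant of Er and blocks every backdoor path.
No other singleton works — e.g. {Vr} leaves P1 open — so {Jk} is the unique smallest valid adjustment set.

{Jk}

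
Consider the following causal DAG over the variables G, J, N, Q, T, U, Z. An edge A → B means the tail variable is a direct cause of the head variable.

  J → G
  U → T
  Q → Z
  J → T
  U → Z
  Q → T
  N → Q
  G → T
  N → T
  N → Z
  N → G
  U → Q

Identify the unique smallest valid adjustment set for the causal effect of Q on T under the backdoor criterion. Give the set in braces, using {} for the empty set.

{N, U}

Variables eligible for adjustment (non-descendants of Q, excluding Q and T): {G, J, N, U}.
Backdoor paths from Q to T:
  P1: Q <- N -> G <- J -> T
  P2: Q <- N -> G -> T
  P3: Q <- N -> Z <- U -> T
  P4: Q <- N -> T
  P5: Q <- U -> Z <- N -> G <- J -> T
  P6: Q <- U -> Z <- N -> G -> T
  P7: Q <- U -> Z <- N -> T
  P8: Q <- U -> T
The empty set is not sufficient: P2 (Q <- N -> G -> T) has no collider blocking it and no conditioned non-collider, so it is open.
Try {N, U}:
  P1: blocked at fork node N ∈ conditioning set.
  P2: blocked at fork node N ∈ conditioning set.
  P3: blocked at fork node N ∈ conditioning set.
  P4: blocked at fork node N ∈ conditioning set.
  P5: blocked at fork node U ∈ conditioning set.
  P6: blocked at fork node U ∈ conditioning set.
  P7: blocked at fork node U ∈ conditioning set.
  P8: blocked at fork node U ∈ conditioning set.
{N, U} contains no descendant of Q and blocks every backdoor path.
Every element of {N, U} is needed (dropping N leaves P2 open; dropping U leaves P8 open), so no proper subset is valid.
Among all size-2 subsets of the eligible variables, only {N, U} blocks every backdoor path, so it is the unique smallest valid adjustment set.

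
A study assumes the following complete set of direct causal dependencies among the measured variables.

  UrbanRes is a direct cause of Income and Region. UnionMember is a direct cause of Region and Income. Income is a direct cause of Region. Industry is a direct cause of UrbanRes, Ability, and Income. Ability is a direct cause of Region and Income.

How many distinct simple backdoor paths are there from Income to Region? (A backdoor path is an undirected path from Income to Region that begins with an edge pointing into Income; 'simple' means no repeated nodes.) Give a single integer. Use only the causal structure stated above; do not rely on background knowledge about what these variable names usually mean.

7

A backdoor path from Income to Region is any simple undirected path whose first edge points into Income (i.e. leaves Income via a parent).
Parents of Income: {Ability, Industry, UnionMember, UrbanRes}.
Enumerating:
  P1: Income <- Industry -> Ability -> Region
  P2: Income <- Industry -> UrbanRes -> Region
  P3: Income <- Ability <- Industry -> UrbanRes -> Region
  P4: Income <- Ability -> Region
  P5: Income <- UrbanRes <- Industry -> Ability -> Region
  P6: Income <- UrbanRes -> Region
  P7: Income <- UnionMember -> Region
That exhausts the simple backdoor paths. Count: 7.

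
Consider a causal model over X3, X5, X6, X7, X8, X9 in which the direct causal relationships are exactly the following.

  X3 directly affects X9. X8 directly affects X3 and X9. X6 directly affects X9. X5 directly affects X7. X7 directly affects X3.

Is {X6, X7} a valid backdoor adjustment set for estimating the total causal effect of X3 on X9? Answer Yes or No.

Backdoor paths from X3 to X9 (paths whose first edge points into X3):
  P1: X3 <- X8 -> X9
Condition 1 (no descendant of X3 in the set): holds — descendants of X3 are {X9}; none are in {X6, X7}.
Condition 2 (every backdoor path blocked by {X6, X7}):
  P1: open — no interior node is in the conditioning set.
{X6, X7} does not satisfy the backdoor criterion.

No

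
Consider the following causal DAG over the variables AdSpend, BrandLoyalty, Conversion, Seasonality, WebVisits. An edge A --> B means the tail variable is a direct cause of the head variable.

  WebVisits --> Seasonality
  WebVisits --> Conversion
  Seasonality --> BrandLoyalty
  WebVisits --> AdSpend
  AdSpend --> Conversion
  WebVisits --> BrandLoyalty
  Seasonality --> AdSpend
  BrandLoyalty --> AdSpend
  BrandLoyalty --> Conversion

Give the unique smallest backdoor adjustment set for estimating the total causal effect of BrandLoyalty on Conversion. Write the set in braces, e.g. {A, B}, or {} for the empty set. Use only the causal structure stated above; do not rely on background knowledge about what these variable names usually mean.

Variables eligible for adjustment (non-descendants of BrandLoyalty, excluding BrandLoyalty and Conversion): {Seasonality, WebVisits}.
Backdoor paths from BrandLoyalty to Conversion:
  P1: BrandLoyalty <- WebVisits -> Seasonality -> AdSpend -> Conversion
  P2: BrandLoyalty <- WebVisits -> AdSpend -> Conversion
  P3: BrandLoyalty <- WebVisits -> Conversion
  P4: BrandLoyalty <- Seasonality <- WebVisits -> AdSpend -> Conversion
  P5: BrandLoyalty <- Seasonality <- WebVisits -> Conversion
  P6: BrandLoyalty <- Seasonality -> AdSpend <- WebVisits -> Conversion
  P7: BrandLoyalty <- Seasonality -> AdSpend -> Conversion
The empty set is not sufficient: P1 (BrandLoyalty <- WebVisits -> Seasonality -> AdSpend -> Conversion) has no collider blocking it and no conditioned non-collider, so it is open.
Try {Seasonality, WebVisits}:
  P1: blocked at fork node WebVisits ∈ conditioning set.
  P2: blocked at fork node WebVisits ∈ conditioning set.
  P3: blocked at fork node WebVisits ∈ conditioning set.
  P4: blocked at chain node Seasonality ∈ conditioning set.
  P5: blocked at chain node Seasonality ∈ conditioning set.
  P6: blocked at fork node Seasonality ∈ conditioning set.
  P7: blocked at fork node Seasonality ∈ conditioning set.
{Seasonality, WebVisits} contains no descendant of BrandLoyalty and blocks every backdoor path.
Every element of {Seasonality, WebVisits} is needed (dropping Seasonality leaves P7 open; dropping WebVisits leaves P2 open), so no proper subset is valid.
Among all size-2 subsets of the eligible variables, only {Seasonality, WebVisits} blocks every backdoor path, so it is the unique smallest valid adjustment set.

{Seasonality, WebVisits}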